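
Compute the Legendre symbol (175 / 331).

Both 175 ≡ 3 and 331 ≡ 3 (mod 4), so reciprocity gives (175 / 331) = -(331 / 175). Reduce: 331 ≡ 156 (mod 175). Now have -(156 / 175).
Factor out 2: 156 = 2^2·39. Since 175 ≡ 7 (mod 8), (2 / 175) = +1, and (2 / 175)^2 = +1. Now have -(39 / 175).
Both 39 ≡ 3 and 175 ≡ 3 (mod 4), so reciprocity gives (39 / 175) = -(175 / 39). Reduce: 175 ≡ 19 (mod 39). Now have (19 / 39).
Both 19 ≡ 3 and 39 ≡ 3 (mod 4), so reciprocity gives (19 / 39) = -(39 / 19). Reduce: 39 ≡ 1 (mod 19). Now have -(1 / 19).
(1 / 19) = 1. Collecting the sign factors: -1.

-1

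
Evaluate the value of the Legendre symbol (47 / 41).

-1

(47 / 41)
  = (6 / 41)    [47 ≡ 6 mod 41]
  = (3 / 41)    [41 ≡ 1 mod 8 ⇒ (2 / 41) = +1]
  = (41 / 3)    [QR: 41 ≡ 1 mod 4, sign kept]
  = (2 / 3)    [41 ≡ 2 mod 3]
  = -(1 / 3)    [3 ≡ 3 mod 8 ⇒ (2 / 3) = -1]
  = -1    [(1 / 3) = 1]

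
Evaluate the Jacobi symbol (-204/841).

Reduce the numerator: -204 ≡ 637 (mod 841), so (-204/841) = (637/841).
637 ≡ 1 (mod 4), so quadratic reciprocity gives (637/841) = (841/637). Reduce: 841 ≡ 204 (mod 637). Now have (204/637).
Factor out 2: 204 = 2^2·51. Since 637 ≡ 5 (mod 8), (2/637) = -1, and (2/637)^2 = +1. Now have (51/637).
637 ≡ 1 (mod 4), so quadratic reciprocity gives (51/637) = (637/51). Reduce: 637 ≡ 25 (mod 51). Now have (25/51).
25 ≡ 1 (mod 4), so quadratic reciprocity gives (25/51) = (51/25). Reduce: 51 ≡ 1 (mod 25). Now have (1/25).
(1/25) = 1. Collecting the sign factors: 1.

1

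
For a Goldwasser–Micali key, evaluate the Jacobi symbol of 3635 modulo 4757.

(3635/4757)
  = (4757/3635)    [QR: 4757 ≡ 1 mod 4, sign kept]
  = (1122/3635)    [4757 ≡ 1122 mod 3635]
  = -(561/3635)    [3635 ≡ 3 mod 8 ⇒ (2/3635) = -1]
  = -(3635/561)    [QR: 561 ≡ 1 mod 4, sign kept]
  = -(269/561)    [3635 ≡ 269 mod 561]
  = -(561/269)    [QR: 269 ≡ 1 mod 4, sign kept]
  = -(23/269)    [561 ≡ 23 mod 269]
  = -(269/23)    [QR: 269 ≡ 1 mod 4, sign kept]
  = -(16/23)    [269 ≡ 16 mod 23]
  = -(1/23)    [23 ≡ 7 mod 8 ⇒ (2/23)^4 = +1]
  = -1    [(1/23) = 1]

-1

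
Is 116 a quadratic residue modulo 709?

yes

(116/709)
  = (29/709)    [709 ≡ 5 mod 8 ⇒ (2/709)^2 = +1]
  = (709/29)    [QR: 29 ≡ 1 mod 4, sign kept]
  = (13/29)    [709 ≡ 13 mod 29]
  = (29/13)    [QR: 13 ≡ 1 mod 4, sign kept]
  = (3/13)    [29 ≡ 3 mod 13]
  = (13/3)    [QR: 13 ≡ 1 mod 4, sign kept]
  = (1/3)    [13 ≡ 1 mod 3]
  = 1    [(1/3) = 1]
The Legendre symbol is 1, so x^2 ≡ 116 (mod 709) has solution.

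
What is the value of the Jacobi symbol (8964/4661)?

Reduce the numerator: 8964 ≡ 4303 (mod 4661), so (8964/4661) = (4303/4661).
4661 ≡ 1 (mod 4), so quadratic reciprocity gives (4303/4661) = (4661/4303). Reduce: 4661 ≡ 358 (mod 4303). Now have (358/4303).
Factor out 2: 358 = 2·179. Since 4303 ≡ 7 (mod 8), (2/4303) = +1. Now have (179/4303).
Both 179 ≡ 3 and 4303 ≡ 3 (mod 4), so reciprocity gives (179/4303) = -(4303/179). Reduce: 4303 ≡ 7 (mod 179). Now have -(7/179).
Both 7 ≡ 3 and 179 ≡ 3 (mod 4), so reciprocity gives (7/179) = -(179/7). Reduce: 179 ≡ 4 (mod 7). Now have (4/7).
Factor out 2: 4 = 2^2. Since 7 ≡ 7 (mod 8), (2/7) = +1, and (2/7)^2 = +1. Now have (1/7).
(1/7) = 1. Collecting the sign factors: 1.

1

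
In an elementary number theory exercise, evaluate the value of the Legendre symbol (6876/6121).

(6876/6121)
  = (755/6121)    [6876 ≡ 755 mod 6121]
  = (6121/755)    [QR: 6121 ≡ 1 mod 4, sign kept]
  = (81/755)    [6121 ≡ 81 mod 755]
  = (755/81)    [QR: 81 ≡ 1 mod 4, sign kept]
  = (26/81)    [755 ≡ 26 mod 81]
  = (13/81)    [81 ≡ 1 mod 8 ⇒ (2/81) = +1]
  = (81/13)    [QR: 13 ≡ 1 mod 4, sign kept]
  = (3/13)    [81 ≡ 3 mod 13]
  = (13/3)    [QR: 13 ≡ 1 mod 4, sign kept]
  = (1/3)    [13 ≡ 1 mod 3]
  = 1    [(1/3) = 1]

1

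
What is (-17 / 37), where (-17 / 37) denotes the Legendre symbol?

-1

Pull out -1: (-17 / 37) = (-1 / 37)·(17 / 37). Since 37 ≡ 1 (mod 4), (-1 / 37) = +1. Now have (17 / 37).
17 ≡ 1 (mod 4), so quadratic reciprocity gives (17 / 37) = (37 / 17). Reduce: 37 ≡ 3 (mod 17). Now have (3 / 17).
17 ≡ 1 (mod 4), so quadratic reciprocity gives (3 / 17) = (17 / 3). Reduce: 17 ≡ 2 (mod 3). Now have (2 / 3).
Factor out 2: 2 = 2. Since 3 ≡ 3 (mod 8), (2 / 3) = -1. Now have -(1 / 3).
(1 / 3) = 1. Collecting the sign factors: -1.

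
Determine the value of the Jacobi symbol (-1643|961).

(-1643|961)
  = (279|961)    [-1643 ≡ 279 mod 961]
  = (961|279)    [QR: 961 ≡ 1 mod 4, sign kept]
  = (124|279)    [961 ≡ 124 mod 279]
  = (31|279)    [279 ≡ 7 mod 8 ⇒ (2|279)^2 = +1]
  = -(279|31)    [QR: both ≡ 3 mod 4, sign flips]
  = -(0|31)    [279 ≡ 0 mod 31]
  = 0    [numerator 0, gcd > 1]

0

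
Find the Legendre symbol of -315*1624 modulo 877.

By multiplicativity, (-315·1624/877) = (-315/877)·(1624/877).
First factor (-315/877):
(-315/877)
  = (315/877)    [877 ≡ 1 mod 4 ⇒ (-1/877) = +1]
  = (877/315)    [QR: 877 ≡ 1 mod 4, sign kept]
  = (247/315)    [877 ≡ 247 mod 315]
  = -(315/247)    [QR: both ≡ 3 mod 4, sign flips]
  = -(68/247)    [315 ≡ 68 mod 247]
  = -(17/247)    [247 ≡ 7 mod 8 ⇒ (2/247)^2 = +1]
  = -(247/17)    [QR: 17 ≡ 1 mod 4, sign kept]
  = -(9/17)    [247 ≡ 9 mod 17]
  = -(17/9)    [QR: 9 ≡ 1 mod 4, sign kept]
  = -(8/9)    [17 ≡ 8 mod 9]
  = -(1/9)    [9 ≡ 1 mod 8 ⇒ (2/9)^3 = +1]
  = -1    [(1/9) = 1]
Second factor (1624/877):
(1624/877)
  = (747/877)    [1624 ≡ 747 mod 877]
  = (877/747)    [QR: 877 ≡ 1 mod 4, sign kept]
  = (130/747)    [877 ≡ 130 mod 747]
  = -(65/747)    [747 ≡ 3 mod 8 ⇒ (2/747) = -1]
  = -(747/65)    [QR: 65 ≡ 1 mod 4, sign kept]
  = -(32/65)    [747 ≡ 32 mod 65]
  = -(1/65)    [65 ≡ 1 mod 8 ⇒ (2/65)^5 = +1]
  = -1    [(1/65) = 1]
Product: (-1)·(-1) = 1.

1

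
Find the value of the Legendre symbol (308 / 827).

Factor out 2: 308 = 2^2·77. Since 827 ≡ 3 (mod 8), (2 / 827) = -1, and (2 / 827)^2 = +1. Now have (77 / 827).
77 ≡ 1 (mod 4), so quadratic reciprocity gives (77 / 827) = (827 / 77). Reduce: 827 ≡ 57 (mod 77). Now have (57 / 77).
57 ≡ 1 (mod 4), so quadratic reciprocity gives (57 / 77) = (77 / 57). Reduce: 77 ≡ 20 (mod 57). Now have (20 / 57).
Factor out 2: 20 = 2^2·5. Since 57 ≡ 1 (mod 8), (2 / 57) = +1, and (2 / 57)^2 = +1. Now have (5 / 57).
5 ≡ 1 (mod 4), so quadratic reciprocity gives (5 / 57) = (57 / 5). Reduce: 57 ≡ 2 (mod 5). Now have (2 / 5).
Factor out 2: 2 = 2. Since 5 ≡ 5 (mod 8), (2 / 5) = -1. Now have -(1 / 5).
(1 / 5) = 1. Collecting the sign factors: -1.

-1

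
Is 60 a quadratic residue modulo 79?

(60/79)
  = (15/79)    [79 ≡ 7 mod 8 ⇒ (2/79)^2 = +1]
  = -(79/15)    [QR: both ≡ 3 mod 4, sign flips]
  = -(4/15)    [79 ≡ 4 mod 15]
  = -(1/15)    [15 ≡ 7 mod 8 ⇒ (2/15)^2 = +1]
  = -1    [(1/15) = 1]
(60/79) = -1, and 79 is prime, so 60 is not a quadratic residue mod 79.

no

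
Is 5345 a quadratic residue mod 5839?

(5345/5839)
  = (5839/5345)    [QR: 5345 ≡ 1 mod 4, sign kept]
  = (494/5345)    [5839 ≡ 494 mod 5345]
  = (247/5345)    [5345 ≡ 1 mod 8 ⇒ (2/5345) = +1]
  = (5345/247)    [QR: 5345 ≡ 1 mod 4, sign kept]
  = (158/247)    [5345 ≡ 158 mod 247]
  = (79/247)    [247 ≡ 7 mod 8 ⇒ (2/247) = +1]
  = -(247/79)    [QR: both ≡ 3 mod 4, sign flips]
  = -(10/79)    [247 ≡ 10 mod 79]
  = -(5/79)    [79 ≡ 7 mod 8 ⇒ (2/79) = +1]
  = -(79/5)    [QR: 5 ≡ 1 mod 4, sign kept]
  = -(4/5)    [79 ≡ 4 mod 5]
  = -(1/5)    [5 ≡ 5 mod 8 ⇒ (2/5)^2 = +1]
  = -1    [(1/5) = 1]
(5345/5839) = -1, and 5839 is prime, so 5345 is not a quadratic residue mod 5839.

no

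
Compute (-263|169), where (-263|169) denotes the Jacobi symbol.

(-263|169)
  = (263|169)    [169 ≡ 1 mod 4 ⇒ (-1|169) = +1]
  = (94|169)    [263 ≡ 94 mod 169]
  = (47|169)    [169 ≡ 1 mod 8 ⇒ (2|169) = +1]
  = (169|47)    [QR: 169 ≡ 1 mod 4, sign kept]
  = (28|47)    [169 ≡ 28 mod 47]
  = (7|47)    [47 ≡ 7 mod 8 ⇒ (2|47)^2 = +1]
  = -(47|7)    [QR: both ≡ 3 mod 4, sign flips]
  = -(5|7)    [47 ≡ 5 mod 7]
  = -(7|5)    [QR: 5 ≡ 1 mod 4, sign kept]
  = -(2|5)    [7 ≡ 2 mod 5]
  = (1|5)    [5 ≡ 5 mod 8 ⇒ (2|5) = -1]
  = 1    [(1|5) = 1]

1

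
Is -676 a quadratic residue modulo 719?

Reduce the numerator: -676 ≡ 43 (mod 719), so (-676|719) = (43|719).
Both 43 ≡ 3 and 719 ≡ 3 (mod 4), so reciprocity gives (43|719) = -(719|43). Reduce: 719 ≡ 31 (mod 43). Now have -(31|43).
Both 31 ≡ 3 and 43 ≡ 3 (mod 4), so reciprocity gives (31|43) = -(43|31). Reduce: 43 ≡ 12 (mod 31). Now have (12|31).
Factor out 2: 12 = 2^2·3. Since 31 ≡ 7 (mod 8), (2|31) = +1, and (2|31)^2 = +1. Now have (3|31).
Both 3 ≡ 3 and 31 ≡ 3 (mod 4), so reciprocity gives (3|31) = -(31|3). Reduce: 31 ≡ 1 (mod 3). Now have -(1|3).
(1|3) = 1. Collecting the sign factors: -1.
(-676|719) = -1, and 719 is prime, so -676 is not a quadratic residue mod 719.

no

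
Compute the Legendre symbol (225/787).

1

225 ≡ 1 (mod 4), so quadratic reciprocity gives (225/787) = (787/225). Reduce: 787 ≡ 112 (mod 225). Now have (112/225).
Factor out 2: 112 = 2^4·7. Since 225 ≡ 1 (mod 8), (2/225) = +1, and (2/225)^4 = +1. Now have (7/225).
225 ≡ 1 (mod 4), so quadratic reciprocity gives (7/225) = (225/7). Reduce: 225 ≡ 1 (mod 7). Now have (1/7).
(1/7) = 1. Collecting the sign factors: 1.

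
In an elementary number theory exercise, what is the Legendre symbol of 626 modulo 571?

1

(626/571)
  = (55/571)    [626 ≡ 55 mod 571]
  = -(571/55)    [QR: both ≡ 3 mod 4, sign flips]
  = -(21/55)    [571 ≡ 21 mod 55]
  = -(55/21)    [QR: 21 ≡ 1 mod 4, sign kept]
  = -(13/21)    [55 ≡ 13 mod 21]
  = -(21/13)    [QR: 13 ≡ 1 mod 4, sign kept]
  = -(8/13)    [21 ≡ 8 mod 13]
  = (1/13)    [13 ≡ 5 mod 8 ⇒ (2/13)^3 = -1]
  = 1    [(1/13) = 1]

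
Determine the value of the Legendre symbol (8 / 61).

Factor out 2: 8 = 2^3. Since 61 ≡ 5 (mod 8), (2 / 61) = -1, and (2 / 61)^3 = -1. Now have -(1 / 61).
(1 / 61) = 1. Collecting the sign factors: -1.

-1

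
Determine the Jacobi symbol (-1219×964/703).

-1

By multiplicativity, (-1219·964/703) = (-1219/703)·(964/703).
First factor (-1219/703):
Pull out -1: (-1219/703) = (-1/703)·(1219/703). Since 703 ≡ 3 (mod 4), (-1/703) = -1. Now have -(1219/703).
Reduce the numerator: 1219 ≡ 516 (mod 703), so (1219/703) = (516/703).
Factor out 2: 516 = 2^2·129. Since 703 ≡ 7 (mod 8), (2/703) = +1, and (2/703)^2 = +1. Now have -(129/703).
129 ≡ 1 (mod 4), so quadratic reciprocity gives (129/703) = (703/129). Reduce: 703 ≡ 58 (mod 129). Now have -(58/129).
Factor out 2: 58 = 2·29. Since 129 ≡ 1 (mod 8), (2/129) = +1. Now have -(29/129).
29 ≡ 1 (mod 4), so quadratic reciprocity gives (29/129) = (129/29). Reduce: 129 ≡ 13 (mod 29). Now have -(13/29).
13 ≡ 1 (mod 4), so quadratic reciprocity gives (13/29) = (29/13). Reduce: 29 ≡ 3 (mod 13). Now have -(3/13).
13 ≡ 1 (mod 4), so quadratic reciprocity gives (3/13) = (13/3). Reduce: 13 ≡ 1 (mod 3). Now have -(1/3).
(1/3) = 1. Collecting the sign factors: -1.
Second factor (964/703):
Reduce the numerator: 964 ≡ 261 (mod 703), so (964/703) = (261/703).
261 ≡ 1 (mod 4), so quadratic reciprocity gives (261/703) = (703/261). Reduce: 703 ≡ 181 (mod 261). Now have (181/261).
181 ≡ 1 (mod 4), so quadratic reciprocity gives (181/261) = (261/181). Reduce: 261 ≡ 80 (mod 181). Now have (80/181).
Factor out 2: 80 = 2^4·5. Since 181 ≡ 5 (mod 8), (2/181) = -1, and (2/181)^4 = +1. Now have (5/181).
5 ≡ 1 (mod 4), so quadratic reciprocity gives (5/181) = (181/5). Reduce: 181 ≡ 1 (mod 5). Now have (1/5).
(1/5) = 1. Collecting the sign factors: 1.
Product: (-1)·(1) = -1.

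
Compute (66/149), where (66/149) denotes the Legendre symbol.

-1

(66/149)
  = -(33/149)    [149 ≡ 5 mod 8 ⇒ (2/149) = -1]
  = -(149/33)    [QR: 33 ≡ 1 mod 4, sign kept]
  = -(17/33)    [149 ≡ 17 mod 33]
  = -(33/17)    [QR: 17 ≡ 1 mod 4, sign kept]
  = -(16/17)    [33 ≡ 16 mod 17]
  = -(1/17)    [17 ≡ 1 mod 8 ⇒ (2/17)^4 = +1]
  = -1    [(1/17) = 1]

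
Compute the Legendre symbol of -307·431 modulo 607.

1

By multiplicativity, (-307·431|607) = (-307|607)·(431|607).
First factor (-307|607):
Reduce the numerator: -307 ≡ 300 (mod 607), so (-307|607) = (300|607).
Factor out 2: 300 = 2^2·75. Since 607 ≡ 7 (mod 8), (2|607) = +1, and (2|607)^2 = +1. Now have (75|607).
Both 75 ≡ 3 and 607 ≡ 3 (mod 4), so reciprocity gives (75|607) = -(607|75). Reduce: 607 ≡ 7 (mod 75). Now have -(7|75).
Both 7 ≡ 3 and 75 ≡ 3 (mod 4), so reciprocity gives (7|75) = -(75|7). Reduce: 75 ≡ 5 (mod 7). Now have (5|7).
5 ≡ 1 (mod 4), so quadratic reciprocity gives (5|7) = (7|5). Reduce: 7 ≡ 2 (mod 5). Now have (2|5).
Factor out 2: 2 = 2. Since 5 ≡ 5 (mod 8), (2|5) = -1. Now have -(1|5).
(1|5) = 1. Collecting the sign factors: -1.
Second factor (431|607):
Both 431 ≡ 3 and 607 ≡ 3 (mod 4), so reciprocity gives (431|607) = -(607|431). Reduce: 607 ≡ 176 (mod 431). Now have -(176|431).
Factor out 2: 176 = 2^4·11. Since 431 ≡ 7 (mod 8), (2|431) = +1, and (2|431)^4 = +1. Now have -(11|431).
Both 11 ≡ 3 and 431 ≡ 3 (mod 4), so reciprocity gives (11|431) = -(431|11). Reduce: 431 ≡ 2 (mod 11). Now have (2|11).
Factor out 2: 2 = 2. Since 11 ≡ 3 (mod 8), (2|11) = -1. Now have -(1|11).
(1|11) = 1. Collecting the sign factors: -1.
Product: (-1)·(-1) = 1.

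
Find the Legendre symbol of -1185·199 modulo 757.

-1

By multiplicativity, (-1185·199/757) = (-1185/757)·(199/757).
First factor (-1185/757):
Reduce the numerator: -1185 ≡ 329 (mod 757), so (-1185/757) = (329/757).
329 ≡ 1 (mod 4), so quadratic reciprocity gives (329/757) = (757/329). Reduce: 757 ≡ 99 (mod 329). Now have (99/329).
329 ≡ 1 (mod 4), so quadratic reciprocity gives (99/329) = (329/99). Reduce: 329 ≡ 32 (mod 99). Now have (32/99).
Factor out 2: 32 = 2^5. Since 99 ≡ 3 (mod 8), (2/99) = -1, and (2/99)^5 = -1. Now have -(1/99).
(1/99) = 1. Collecting the sign factors: -1.
Second factor (199/757):
757 ≡ 1 (mod 4), so quadratic reciprocity gives (199/757) = (757/199). Reduce: 757 ≡ 160 (mod 199). Now have (160/199).
Factor out 2: 160 = 2^5·5. Since 199 ≡ 7 (mod 8), (2/199) = +1, and (2/199)^5 = +1. Now have (5/199).
5 ≡ 1 (mod 4), so quadratic reciprocity gives (5/199) = (199/5). Reduce: 199 ≡ 4 (mod 5). Now have (4/5).
Factor out 2: 4 = 2^2. Since 5 ≡ 5 (mod 8), (2/5) = -1, and (2/5)^2 = +1. Now have (1/5).
(1/5) = 1. Collecting the sign factors: 1.
Product: (-1)·(1) = -1.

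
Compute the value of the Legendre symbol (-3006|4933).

1

(-3006|4933)
  = (3006|4933)    [4933 ≡ 1 mod 4 ⇒ (-1|4933) = +1]
  = -(1503|4933)    [4933 ≡ 5 mod 8 ⇒ (2|4933) = -1]
  = -(4933|1503)    [QR: 4933 ≡ 1 mod 4, sign kept]
  = -(424|1503)    [4933 ≡ 424 mod 1503]
  = -(53|1503)    [1503 ≡ 7 mod 8 ⇒ (2|1503)^3 = +1]
  = -(1503|53)    [QR: 53 ≡ 1 mod 4, sign kept]
  = -(19|53)    [1503 ≡ 19 mod 53]
  = -(53|19)    [QR: 53 ≡ 1 mod 4, sign kept]
  = -(15|19)    [53 ≡ 15 mod 19]
  = (19|15)    [QR: both ≡ 3 mod 4, sign flips]
  = (4|15)    [19 ≡ 4 mod 15]
  = (1|15)    [15 ≡ 7 mod 8 ⇒ (2|15)^2 = +1]
  = 1    [(1|15) = 1]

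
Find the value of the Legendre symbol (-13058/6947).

1

Pull out -1: (-13058/6947) = (-1/6947)·(13058/6947). Since 6947 ≡ 3 (mod 4), (-1/6947) = -1. Now have -(13058/6947).
Reduce the numerator: 13058 ≡ 6111 (mod 6947), so (13058/6947) = (6111/6947).
Both 6111 ≡ 3 and 6947 ≡ 3 (mod 4), so reciprocity gives (6111/6947) = -(6947/6111). Reduce: 6947 ≡ 836 (mod 6111). Now have (836/6111).
Factor out 2: 836 = 2^2·209. Since 6111 ≡ 7 (mod 8), (2/6111) = +1, and (2/6111)^2 = +1. Now have (209/6111).
209 ≡ 1 (mod 4), so quadratic reciprocity gives (209/6111) = (6111/209). Reduce: 6111 ≡ 50 (mod 209). Now have (50/209).
Factor out 2: 50 = 2·25. Since 209 ≡ 1 (mod 8), (2/209) = +1. Now have (25/209).
25 ≡ 1 (mod 4), so quadratic reciprocity gives (25/209) = (209/25). Reduce: 209 ≡ 9 (mod 25). Now have (9/25).
9 ≡ 1 (mod 4), so quadratic reciprocity gives (9/25) = (25/9). Reduce: 25 ≡ 7 (mod 9). Now have (7/9).
9 ≡ 1 (mod 4), so quadratic reciprocity gives (7/9) = (9/7). Reduce: 9 ≡ 2 (mod 7). Now have (2/7).
Factor out 2: 2 = 2. Since 7 ≡ 7 (mod 8), (2/7) = +1. Now have (1/7).
(1/7) = 1. Collecting the sign factors: 1.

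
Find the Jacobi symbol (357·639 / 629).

0

By multiplicativity, (357·639 / 629) = (357 / 629)·(639 / 629).
First factor (357 / 629):
357 ≡ 1 (mod 4), so quadratic reciprocity gives (357 / 629) = (629 / 357). Reduce: 629 ≡ 272 (mod 357). Now have (272 / 357).
Factor out 2: 272 = 2^4·17. Since 357 ≡ 5 (mod 8), (2 / 357) = -1, and (2 / 357)^4 = +1. Now have (17 / 357).
17 ≡ 1 (mod 4), so quadratic reciprocity gives (17 / 357) = (357 / 17). Reduce: 357 ≡ 0 (mod 17). Now have (0 / 17).
The numerator is now 0 with denominator 17 > 1: the symbol is 0.
Second factor (639 / 629):
Reduce the numerator: 639 ≡ 10 (mod 629), so (639 / 629) = (10 / 629).
Factor out 2: 10 = 2·5. Since 629 ≡ 5 (mod 8), (2 / 629) = -1. Now have -(5 / 629).
5 ≡ 1 (mod 4), so quadratic reciprocity gives (5 / 629) = (629 / 5). Reduce: 629 ≡ 4 (mod 5). Now have -(4 / 5).
Factor out 2: 4 = 2^2. Since 5 ≡ 5 (mod 8), (2 / 5) = -1, and (2 / 5)^2 = +1. Now have -(1 / 5).
(1 / 5) = 1. Collecting the sign factors: -1.
Product: (0)·(-1) = 0.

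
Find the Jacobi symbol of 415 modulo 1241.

(415|1241)
  = (1241|415)    [QR: 1241 ≡ 1 mod 4, sign kept]
  = (411|415)    [1241 ≡ 411 mod 415]
  = -(415|411)    [QR: both ≡ 3 mod 4, sign flips]
  = -(4|411)    [415 ≡ 4 mod 411]
  = -(1|411)    [411 ≡ 3 mod 8 ⇒ (2|411)^2 = +1]
  = -1    [(1|411) = 1]

-1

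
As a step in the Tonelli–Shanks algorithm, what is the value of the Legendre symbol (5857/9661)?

5857 ≡ 1 (mod 4), so quadratic reciprocity gives (5857/9661) = (9661/5857). Reduce: 9661 ≡ 3804 (mod 5857). Now have (3804/5857).
Factor out 2: 3804 = 2^2·951. Since 5857 ≡ 1 (mod 8), (2/5857) = +1, and (2/5857)^2 = +1. Now have (951/5857).
5857 ≡ 1 (mod 4), so quadratic reciprocity gives (951/5857) = (5857/951). Reduce: 5857 ≡ 151 (mod 951). Now have (151/951).
Both 151 ≡ 3 and 951 ≡ 3 (mod 4), so reciprocity gives (151/951) = -(951/151). Reduce: 951 ≡ 45 (mod 151). Now have -(45/151).
45 ≡ 1 (mod 4), so quadratic reciprocity gives (45/151) = (151/45). Reduce: 151 ≡ 16 (mod 45). Now have -(16/45).
Factor out 2: 16 = 2^4. Since 45 ≡ 5 (mod 8), (2/45) = -1, and (2/45)^4 = +1. Now have -(1/45).
(1/45) = 1. Collecting the sign factors: -1.

-1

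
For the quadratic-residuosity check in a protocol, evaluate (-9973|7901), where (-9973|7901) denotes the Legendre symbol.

-1

Reduce the numerator: -9973 ≡ 5829 (mod 7901), so (-9973|7901) = (5829|7901).
5829 ≡ 1 (mod 4), so quadratic reciprocity gives (5829|7901) = (7901|5829). Reduce: 7901 ≡ 2072 (mod 5829). Now have (2072|5829).
Factor out 2: 2072 = 2^3·259. Since 5829 ≡ 5 (mod 8), (2|5829) = -1, and (2|5829)^3 = -1. Now have -(259|5829).
5829 ≡ 1 (mod 4), so quadratic reciprocity gives (259|5829) = (5829|259). Reduce: 5829 ≡ 131 (mod 259). Now have -(131|259).
Both 131 ≡ 3 and 259 ≡ 3 (mod 4), so reciprocity gives (131|259) = -(259|131). Reduce: 259 ≡ 128 (mod 131). Now have (128|131).
Factor out 2: 128 = 2^7. Since 131 ≡ 3 (mod 8), (2|131) = -1, and (2|131)^7 = -1. Now have -(1|131).
(1|131) = 1. Collecting the sign factors: -1.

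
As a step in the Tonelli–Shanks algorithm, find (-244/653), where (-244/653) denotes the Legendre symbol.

-1

(-244/653)
  = (244/653)    [653 ≡ 1 mod 4 ⇒ (-1/653) = +1]
  = (61/653)    [653 ≡ 5 mod 8 ⇒ (2/653)^2 = +1]
  = (653/61)    [QR: 61 ≡ 1 mod 4, sign kept]
  = (43/61)    [653 ≡ 43 mod 61]
  = (61/43)    [QR: 61 ≡ 1 mod 4, sign kept]
  = (18/43)    [61 ≡ 18 mod 43]
  = -(9/43)    [43 ≡ 3 mod 8 ⇒ (2/43) = -1]
  = -(43/9)    [QR: 9 ≡ 1 mod 4, sign kept]
  = -(7/9)    [43 ≡ 7 mod 9]
  = -(9/7)    [QR: 9 ≡ 1 mod 4, sign kept]
  = -(2/7)    [9 ≡ 2 mod 7]
  = -(1/7)    [7 ≡ 7 mod 8 ⇒ (2/7) = +1]
  = -1    [(1/7) = 1]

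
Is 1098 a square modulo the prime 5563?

(1098/5563)
  = -(549/5563)    [5563 ≡ 3 mod 8 ⇒ (2/5563) = -1]
  = -(5563/549)    [QR: 549 ≡ 1 mod 4, sign kept]
  = -(73/549)    [5563 ≡ 73 mod 549]
  = -(549/73)    [QR: 73 ≡ 1 mod 4, sign kept]
  = -(38/73)    [549 ≡ 38 mod 73]
  = -(19/73)    [73 ≡ 1 mod 8 ⇒ (2/73) = +1]
  = -(73/19)    [QR: 73 ≡ 1 mod 4, sign kept]
  = -(16/19)    [73 ≡ 16 mod 19]
  = -(1/19)    [19 ≡ 3 mod 8 ⇒ (2/19)^4 = +1]
  = -1    [(1/19) = 1]
(1098/5563) = -1, and 5563 is prime, so 1098 is not a quadratic residue mod 5563.

no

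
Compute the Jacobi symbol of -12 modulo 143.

-1

Reduce the numerator: -12 ≡ 131 (mod 143), so (-12/143) = (131/143).
Both 131 ≡ 3 and 143 ≡ 3 (mod 4), so reciprocity gives (131/143) = -(143/131). Reduce: 143 ≡ 12 (mod 131). Now have -(12/131).
Factor out 2: 12 = 2^2·3. Since 131 ≡ 3 (mod 8), (2/131) = -1, and (2/131)^2 = +1. Now have -(3/131).
Both 3 ≡ 3 and 131 ≡ 3 (mod 4), so reciprocity gives (3/131) = -(131/3). Reduce: 131 ≡ 2 (mod 3). Now have (2/3).
Factor out 2: 2 = 2. Since 3 ≡ 3 (mod 8), (2/3) = -1. Now have -(1/3).
(1/3) = 1. Collecting the sign factors: -1.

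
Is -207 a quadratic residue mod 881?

no

(-207|881)
  = (674|881)    [-207 ≡ 674 mod 881]
  = (337|881)    [881 ≡ 1 mod 8 ⇒ (2|881) = +1]
  = (881|337)    [QR: 337 ≡ 1 mod 4, sign kept]
  = (207|337)    [881 ≡ 207 mod 337]
  = (337|207)    [QR: 337 ≡ 1 mod 4, sign kept]
  = (130|207)    [337 ≡ 130 mod 207]
  = (65|207)    [207 ≡ 7 mod 8 ⇒ (2|207) = +1]
  = (207|65)    [QR: 65 ≡ 1 mod 4, sign kept]
  = (12|65)    [207 ≡ 12 mod 65]
  = (3|65)    [65 ≡ 1 mod 8 ⇒ (2|65)^2 = +1]
  = (65|3)    [QR: 65 ≡ 1 mod 4, sign kept]
  = (2|3)    [65 ≡ 2 mod 3]
  = -(1|3)    [3 ≡ 3 mod 8 ⇒ (2|3) = -1]
  = -1    [(1|3) = 1]
(-207|881) = -1, and 881 is prime, so -207 is not a quadratic residue mod 881.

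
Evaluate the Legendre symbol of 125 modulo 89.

1

Reduce the numerator: 125 ≡ 36 (mod 89), so (125 / 89) = (36 / 89).
Factor out 2: 36 = 2^2·9. Since 89 ≡ 1 (mod 8), (2 / 89) = +1, and (2 / 89)^2 = +1. Now have (9 / 89).
9 ≡ 1 (mod 4), so quadratic reciprocity gives (9 / 89) = (89 / 9). Reduce: 89 ≡ 8 (mod 9). Now have (8 / 9).
Factor out 2: 8 = 2^3. Since 9 ≡ 1 (mod 8), (2 / 9) = +1, and (2 / 9)^3 = +1. Now have (1 / 9).
(1 / 9) = 1. Collecting the sign factors: 1.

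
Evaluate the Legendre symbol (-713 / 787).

-1

(-713 / 787)
  = (74 / 787)    [-713 ≡ 74 mod 787]
  = -(37 / 787)    [787 ≡ 3 mod 8 ⇒ (2 / 787) = -1]
  = -(787 / 37)    [QR: 37 ≡ 1 mod 4, sign kept]
  = -(10 / 37)    [787 ≡ 10 mod 37]
  = (5 / 37)    [37 ≡ 5 mod 8 ⇒ (2 / 37) = -1]
  = (37 / 5)    [QR: 5 ≡ 1 mod 4, sign kept]
  = (2 / 5)    [37 ≡ 2 mod 5]
  = -(1 / 5)    [5 ≡ 5 mod 8 ⇒ (2 / 5) = -1]
  = -1    [(1 / 5) = 1]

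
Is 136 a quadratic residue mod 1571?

(136/1571)
  = -(17/1571)    [1571 ≡ 3 mod 8 ⇒ (2/1571)^3 = -1]
  = -(1571/17)    [QR: 17 ≡ 1 mod 4, sign kept]
  = -(7/17)    [1571 ≡ 7 mod 17]
  = -(17/7)    [QR: 17 ≡ 1 mod 4, sign kept]
  = -(3/7)    [17 ≡ 3 mod 7]
  = (7/3)    [QR: both ≡ 3 mod 4, sign flips]
  = (1/3)    [7 ≡ 1 mod 3]
  = 1    [(1/3) = 1]
The Legendre symbol is 1, so x^2 ≡ 136 (mod 1571) has solution.

yes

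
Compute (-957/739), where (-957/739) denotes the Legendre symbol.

-1

Reduce the numerator: -957 ≡ 521 (mod 739), so (-957/739) = (521/739).
521 ≡ 1 (mod 4), so quadratic reciprocity gives (521/739) = (739/521). Reduce: 739 ≡ 218 (mod 521). Now have (218/521).
Factor out 2: 218 = 2·109. Since 521 ≡ 1 (mod 8), (2/521) = +1. Now have (109/521).
109 ≡ 1 (mod 4), so quadratic reciprocity gives (109/521) = (521/109). Reduce: 521 ≡ 85 (mod 109). Now have (85/109).
85 ≡ 1 (mod 4), so quadratic reciprocity gives (85/109) = (109/85). Reduce: 109 ≡ 24 (mod 85). Now have (24/85).
Factor out 2: 24 = 2^3·3. Since 85 ≡ 5 (mod 8), (2/85) = -1, and (2/85)^3 = -1. Now have -(3/85).
85 ≡ 1 (mod 4), so quadratic reciprocity gives (3/85) = (85/3). Reduce: 85 ≡ 1 (mod 3). Now have -(1/3).
(1/3) = 1. Collecting the sign factors: -1.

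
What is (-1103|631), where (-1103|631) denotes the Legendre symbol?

Reduce the numerator: -1103 ≡ 159 (mod 631), so (-1103|631) = (159|631).
Both 159 ≡ 3 and 631 ≡ 3 (mod 4), so reciprocity gives (159|631) = -(631|159). Reduce: 631 ≡ 154 (mod 159). Now have -(154|159).
Factor out 2: 154 = 2·77. Since 159 ≡ 7 (mod 8), (2|159) = +1. Now have -(77|159).
77 ≡ 1 (mod 4), so quadratic reciprocity gives (77|159) = (159|77). Reduce: 159 ≡ 5 (mod 77). Now have -(5|77).
5 ≡ 1 (mod 4), so quadratic reciprocity gives (5|77) = (77|5). Reduce: 77 ≡ 2 (mod 5). Now have -(2|5).
Factor out 2: 2 = 2. Since 5 ≡ 5 (mod 8), (2|5) = -1. Now have (1|5).
(1|5) = 1. Collecting the sign factors: 1.

1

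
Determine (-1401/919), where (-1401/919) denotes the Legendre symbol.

Reduce the numerator: -1401 ≡ 437 (mod 919), so (-1401/919) = (437/919).
437 ≡ 1 (mod 4), so quadratic reciprocity gives (437/919) = (919/437). Reduce: 919 ≡ 45 (mod 437). Now have (45/437).
45 ≡ 1 (mod 4), so quadratic reciprocity gives (45/437) = (437/45). Reduce: 437 ≡ 32 (mod 45). Now have (32/45).
Factor out 2: 32 = 2^5. Since 45 ≡ 5 (mod 8), (2/45) = -1, and (2/45)^5 = -1. Now have -(1/45).
(1/45) = 1. Collecting the sign factors: -1.

-1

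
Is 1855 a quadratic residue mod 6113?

yes

(1855/6113)
  = (6113/1855)    [QR: 6113 ≡ 1 mod 4, sign kept]
  = (548/1855)    [6113 ≡ 548 mod 1855]
  = (137/1855)    [1855 ≡ 7 mod 8 ⇒ (2/1855)^2 = +1]
  = (1855/137)    [QR: 137 ≡ 1 mod 4, sign kept]
  = (74/137)    [1855 ≡ 74 mod 137]
  = (37/137)    [137 ≡ 1 mod 8 ⇒ (2/137) = +1]
  = (137/37)    [QR: 37 ≡ 1 mod 4, sign kept]
  = (26/37)    [137 ≡ 26 mod 37]
  = -(13/37)    [37 ≡ 5 mod 8 ⇒ (2/37) = -1]
  = -(37/13)    [QR: 13 ≡ 1 mod 4, sign kept]
  = -(11/13)    [37 ≡ 11 mod 13]
  = -(13/11)    [QR: 13 ≡ 1 mod 4, sign kept]
  = -(2/11)    [13 ≡ 2 mod 11]
  = (1/11)    [11 ≡ 3 mod 8 ⇒ (2/11) = -1]
  = 1    [(1/11) = 1]
(1855/6113) = 1, and 6113 is prime, so 1855 is a quadratic residue mod 6113.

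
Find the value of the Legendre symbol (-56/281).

1

Reduce the numerator: -56 ≡ 225 (mod 281), so (-56/281) = (225/281).
225 ≡ 1 (mod 4), so quadratic reciprocity gives (225/281) = (281/225). Reduce: 281 ≡ 56 (mod 225). Now have (56/225).
Factor out 2: 56 = 2^3·7. Since 225 ≡ 1 (mod 8), (2/225) = +1, and (2/225)^3 = +1. Now have (7/225).
225 ≡ 1 (mod 4), so quadratic reciprocity gives (7/225) = (225/7). Reduce: 225 ≡ 1 (mod 7). Now have (1/7).
(1/7) = 1. Collecting the sign factors: 1.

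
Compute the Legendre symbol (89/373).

1

(89/373)
  = (373/89)    [QR: 89 ≡ 1 mod 4, sign kept]
  = (17/89)    [373 ≡ 17 mod 89]
  = (89/17)    [QR: 17 ≡ 1 mod 4, sign kept]
  = (4/17)    [89 ≡ 4 mod 17]
  = (1/17)    [17 ≡ 1 mod 8 ⇒ (2/17)^2 = +1]
  = 1    [(1/17) = 1]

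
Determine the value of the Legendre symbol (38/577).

(38/577)
  = (19/577)    [577 ≡ 1 mod 8 ⇒ (2/577) = +1]
  = (577/19)    [QR: 577 ≡ 1 mod 4, sign kept]
  = (7/19)    [577 ≡ 7 mod 19]
  = -(19/7)    [QR: both ≡ 3 mod 4, sign flips]
  = -(5/7)    [19 ≡ 5 mod 7]
  = -(7/5)    [QR: 5 ≡ 1 mod 4, sign kept]
  = -(2/5)    [7 ≡ 2 mod 5]
  = (1/5)    [5 ≡ 5 mod 8 ⇒ (2/5) = -1]
  = 1    [(1/5) = 1]

1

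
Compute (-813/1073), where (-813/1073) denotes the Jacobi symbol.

(-813/1073)
  = (813/1073)    [1073 ≡ 1 mod 4 ⇒ (-1/1073) = +1]
  = (1073/813)    [QR: 813 ≡ 1 mod 4, sign kept]
  = (260/813)    [1073 ≡ 260 mod 813]
  = (65/813)    [813 ≡ 5 mod 8 ⇒ (2/813)^2 = +1]
  = (813/65)    [QR: 65 ≡ 1 mod 4, sign kept]
  = (33/65)    [813 ≡ 33 mod 65]
  = (65/33)    [QR: 33 ≡ 1 mod 4, sign kept]
  = (32/33)    [65 ≡ 32 mod 33]
  = (1/33)    [33 ≡ 1 mod 8 ⇒ (2/33)^5 = +1]
  = 1    [(1/33) = 1]

1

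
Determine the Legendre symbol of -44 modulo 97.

1

Pull out -1: (-44/97) = (-1/97)·(44/97). Since 97 ≡ 1 (mod 4), (-1/97) = +1. Now have (44/97).
Factor out 2: 44 = 2^2·11. Since 97 ≡ 1 (mod 8), (2/97) = +1, and (2/97)^2 = +1. Now have (11/97).
97 ≡ 1 (mod 4), so quadratic reciprocity gives (11/97) = (97/11). Reduce: 97 ≡ 9 (mod 11). Now have (9/11).
9 ≡ 1 (mod 4), so quadratic reciprocity gives (9/11) = (11/9). Reduce: 11 ≡ 2 (mod 9). Now have (2/9).
Factor out 2: 2 = 2. Since 9 ≡ 1 (mod 8), (2/9) = +1. Now have (1/9).
(1/9) = 1. Collecting the sign factors: 1.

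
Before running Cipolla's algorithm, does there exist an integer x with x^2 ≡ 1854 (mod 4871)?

no

Factor out 2: 1854 = 2·927. Since 4871 ≡ 7 (mod 8), (2|4871) = +1. Now have (927|4871).
Both 927 ≡ 3 and 4871 ≡ 3 (mod 4), so reciprocity gives (927|4871) = -(4871|927). Reduce: 4871 ≡ 236 (mod 927). Now have -(236|927).
Factor out 2: 236 = 2^2·59. Since 927 ≡ 7 (mod 8), (2|927) = +1, and (2|927)^2 = +1. Now have -(59|927).
Both 59 ≡ 3 and 927 ≡ 3 (mod 4), so reciprocity gives (59|927) = -(927|59). Reduce: 927 ≡ 42 (mod 59). Now have (42|59).
Factor out 2: 42 = 2·21. Since 59 ≡ 3 (mod 8), (2|59) = -1. Now have -(21|59).
21 ≡ 1 (mod 4), so quadratic reciprocity gives (21|59) = (59|21). Reduce: 59 ≡ 17 (mod 21). Now have -(17|21).
17 ≡ 1 (mod 4), so quadratic reciprocity gives (17|21) = (21|17). Reduce: 21 ≡ 4 (mod 17). Now have -(4|17).
Factor out 2: 4 = 2^2. Since 17 ≡ 1 (mod 8), (2|17) = +1, and (2|17)^2 = +1. Now have -(1|17).
(1|17) = 1. Collecting the sign factors: -1.
The Legendre symbol is -1, so x^2 ≡ 1854 (mod 4871) has no solution.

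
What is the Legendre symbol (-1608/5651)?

(-1608/5651)
  = -(1608/5651)    [5651 ≡ 3 mod 4 ⇒ (-1/5651) = -1]
  = (201/5651)    [5651 ≡ 3 mod 8 ⇒ (2/5651)^3 = -1]
  = (5651/201)    [QR: 201 ≡ 1 mod 4, sign kept]
  = (23/201)    [5651 ≡ 23 mod 201]
  = (201/23)    [QR: 201 ≡ 1 mod 4, sign kept]
  = (17/23)    [201 ≡ 17 mod 23]
  = (23/17)    [QR: 17 ≡ 1 mod 4, sign kept]
  = (6/17)    [23 ≡ 6 mod 17]
  = (3/17)    [17 ≡ 1 mod 8 ⇒ (2/17) = +1]
  = (17/3)    [QR: 17 ≡ 1 mod 4, sign kept]
  = (2/3)    [17 ≡ 2 mod 3]
  = -(1/3)    [3 ≡ 3 mod 8 ⇒ (2/3) = -1]
  = -1    [(1/3) = 1]

-1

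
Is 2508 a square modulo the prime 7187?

yes

Factor out 2: 2508 = 2^2·627. Since 7187 ≡ 3 (mod 8), (2/7187) = -1, and (2/7187)^2 = +1. Now have (627/7187).
Both 627 ≡ 3 and 7187 ≡ 3 (mod 4), so reciprocity gives (627/7187) = -(7187/627). Reduce: 7187 ≡ 290 (mod 627). Now have -(290/627).
Factor out 2: 290 = 2·145. Since 627 ≡ 3 (mod 8), (2/627) = -1. Now have (145/627).
145 ≡ 1 (mod 4), so quadratic reciprocity gives (145/627) = (627/145). Reduce: 627 ≡ 47 (mod 145). Now have (47/145).
145 ≡ 1 (mod 4), so quadratic reciprocity gives (47/145) = (145/47). Reduce: 145 ≡ 4 (mod 47). Now have (4/47).
Factor out 2: 4 = 2^2. Since 47 ≡ 7 (mod 8), (2/47) = +1, and (2/47)^2 = +1. Now have (1/47).
(1/47) = 1. Collecting the sign factors: 1.
(2508/7187) = 1, and 7187 is prime, so 2508 is a quadratic residue mod 7187.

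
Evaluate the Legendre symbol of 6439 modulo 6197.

-1

Reduce the numerator: 6439 ≡ 242 (mod 6197), so (6439|6197) = (242|6197).
Factor out 2: 242 = 2·121. Since 6197 ≡ 5 (mod 8), (2|6197) = -1. Now have -(121|6197).
121 ≡ 1 (mod 4), so quadratic reciprocity gives (121|6197) = (6197|121). Reduce: 6197 ≡ 26 (mod 121). Now have -(26|121).
Factor out 2: 26 = 2·13. Since 121 ≡ 1 (mod 8), (2|121) = +1. Now have -(13|121).
13 ≡ 1 (mod 4), so quadratic reciprocity gives (13|121) = (121|13). Reduce: 121 ≡ 4 (mod 13). Now have -(4|13).
Factor out 2: 4 = 2^2. Since 13 ≡ 5 (mod 8), (2|13) = -1, and (2|13)^2 = +1. Now have -(1|13).
(1|13) = 1. Collecting the sign factors: -1.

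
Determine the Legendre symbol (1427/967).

1

Reduce the numerator: 1427 ≡ 460 (mod 967), so (1427/967) = (460/967).
Factor out 2: 460 = 2^2·115. Since 967 ≡ 7 (mod 8), (2/967) = +1, and (2/967)^2 = +1. Now have (115/967).
Both 115 ≡ 3 and 967 ≡ 3 (mod 4), so reciprocity gives (115/967) = -(967/115). Reduce: 967 ≡ 47 (mod 115). Now have -(47/115).
Both 47 ≡ 3 and 115 ≡ 3 (mod 4), so reciprocity gives (47/115) = -(115/47). Reduce: 115 ≡ 21 (mod 47). Now have (21/47).
21 ≡ 1 (mod 4), so quadratic reciprocity gives (21/47) = (47/21). Reduce: 47 ≡ 5 (mod 21). Now have (5/21).
5 ≡ 1 (mod 4), so quadratic reciprocity gives (5/21) = (21/5). Reduce: 21 ≡ 1 (mod 5). Now have (1/5).
(1/5) = 1. Collecting the sign factors: 1.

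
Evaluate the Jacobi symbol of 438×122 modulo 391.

By multiplicativity, (438·122 / 391) = (438 / 391)·(122 / 391).
First factor (438 / 391):
(438 / 391)
  = (47 / 391)    [438 ≡ 47 mod 391]
  = -(391 / 47)    [QR: both ≡ 3 mod 4, sign flips]
  = -(15 / 47)    [391 ≡ 15 mod 47]
  = (47 / 15)    [QR: both ≡ 3 mod 4, sign flips]
  = (2 / 15)    [47 ≡ 2 mod 15]
  = (1 / 15)    [15 ≡ 7 mod 8 ⇒ (2 / 15) = +1]
  = 1    [(1 / 15) = 1]
Second factor (122 / 391):
(122 / 391)
  = (61 / 391)    [391 ≡ 7 mod 8 ⇒ (2 / 391) = +1]
  = (391 / 61)    [QR: 61 ≡ 1 mod 4, sign kept]
  = (25 / 61)    [391 ≡ 25 mod 61]
  = (61 / 25)    [QR: 25 ≡ 1 mod 4, sign kept]
  = (11 / 25)    [61 ≡ 11 mod 25]
  = (25 / 11)    [QR: 25 ≡ 1 mod 4, sign kept]
  = (3 / 11)    [25 ≡ 3 mod 11]
  = -(11 / 3)    [QR: both ≡ 3 mod 4, sign flips]
  = -(2 / 3)    [11 ≡ 2 mod 3]
  = (1 / 3)    [3 ≡ 3 mod 8 ⇒ (2 / 3) = -1]
  = 1    [(1 / 3) = 1]
Product: (1)·(1) = 1.

1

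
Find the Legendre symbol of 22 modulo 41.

(22|41)
  = (11|41)    [41 ≡ 1 mod 8 ⇒ (2|41) = +1]
  = (41|11)    [QR: 41 ≡ 1 mod 4, sign kept]
  = (8|11)    [41 ≡ 8 mod 11]
  = -(1|11)    [11 ≡ 3 mod 8 ⇒ (2|11)^3 = -1]
  = -1    [(1|11) = 1]

-1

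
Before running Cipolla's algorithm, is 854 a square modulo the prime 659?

yes

(854/659)
  = (195/659)    [854 ≡ 195 mod 659]
  = -(659/195)    [QR: both ≡ 3 mod 4, sign flips]
  = -(74/195)    [659 ≡ 74 mod 195]
  = (37/195)    [195 ≡ 3 mod 8 ⇒ (2/195) = -1]
  = (195/37)    [QR: 37 ≡ 1 mod 4, sign kept]
  = (10/37)    [195 ≡ 10 mod 37]
  = -(5/37)    [37 ≡ 5 mod 8 ⇒ (2/37) = -1]
  = -(37/5)    [QR: 5 ≡ 1 mod 4, sign kept]
  = -(2/5)    [37 ≡ 2 mod 5]
  = (1/5)    [5 ≡ 5 mod 8 ⇒ (2/5) = -1]
  = 1    [(1/5) = 1]
(854/659) = 1, and 659 is prime, so 854 is a quadratic residue mod 659.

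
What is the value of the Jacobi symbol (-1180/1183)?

(-1180/1183)
  = -(1180/1183)    [1183 ≡ 3 mod 4 ⇒ (-1/1183) = -1]
  = -(295/1183)    [1183 ≡ 7 mod 8 ⇒ (2/1183)^2 = +1]
  = (1183/295)    [QR: both ≡ 3 mod 4, sign flips]
  = (3/295)    [1183 ≡ 3 mod 295]
  = -(295/3)    [QR: both ≡ 3 mod 4, sign flips]
  = -(1/3)    [295 ≡ 1 mod 3]
  = -1    [(1/3) = 1]

-1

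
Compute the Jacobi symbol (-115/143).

(-115/143)
  = (28/143)    [-115 ≡ 28 mod 143]
  = (7/143)    [143 ≡ 7 mod 8 ⇒ (2/143)^2 = +1]
  = -(143/7)    [QR: both ≡ 3 mod 4, sign flips]
  = -(3/7)    [143 ≡ 3 mod 7]
  = (7/3)    [QR: both ≡ 3 mod 4, sign flips]
  = (1/3)    [7 ≡ 1 mod 3]
  = 1    [(1/3) = 1]

1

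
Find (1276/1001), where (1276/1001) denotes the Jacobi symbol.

0

Reduce the numerator: 1276 ≡ 275 (mod 1001), so (1276/1001) = (275/1001).
1001 ≡ 1 (mod 4), so quadratic reciprocity gives (275/1001) = (1001/275). Reduce: 1001 ≡ 176 (mod 275). Now have (176/275).
Factor out 2: 176 = 2^4·11. Since 275 ≡ 3 (mod 8), (2/275) = -1, and (2/275)^4 = +1. Now have (11/275).
Both 11 ≡ 3 and 275 ≡ 3 (mod 4), so reciprocity gives (11/275) = -(275/11). Reduce: 275 ≡ 0 (mod 11). Now have -(0/11).
The numerator is now 0 with denominator 11 > 1: the symbol is 0.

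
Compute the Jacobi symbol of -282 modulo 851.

Pull out -1: (-282/851) = (-1/851)·(282/851). Since 851 ≡ 3 (mod 4), (-1/851) = -1. Now have -(282/851).
Factor out 2: 282 = 2·141. Since 851 ≡ 3 (mod 8), (2/851) = -1. Now have (141/851).
141 ≡ 1 (mod 4), so quadratic reciprocity gives (141/851) = (851/141). Reduce: 851 ≡ 5 (mod 141). Now have (5/141).
5 ≡ 1 (mod 4), so quadratic reciprocity gives (5/141) = (141/5). Reduce: 141 ≡ 1 (mod 5). Now have (1/5).
(1/5) = 1. Collecting the sign factors: 1.

1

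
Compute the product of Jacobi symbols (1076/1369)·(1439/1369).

By multiplicativity, (1076·1439/1369) = (1076/1369)·(1439/1369).
First factor (1076/1369):
(1076/1369)
  = (269/1369)    [1369 ≡ 1 mod 8 ⇒ (2/1369)^2 = +1]
  = (1369/269)    [QR: 269 ≡ 1 mod 4, sign kept]
  = (24/269)    [1369 ≡ 24 mod 269]
  = -(3/269)    [269 ≡ 5 mod 8 ⇒ (2/269)^3 = -1]
  = -(269/3)    [QR: 269 ≡ 1 mod 4, sign kept]
  = -(2/3)    [269 ≡ 2 mod 3]
  = (1/3)    [3 ≡ 3 mod 8 ⇒ (2/3) = -1]
  = 1    [(1/3) = 1]
Second factor (1439/1369):
(1439/1369)
  = (70/1369)    [1439 ≡ 70 mod 1369]
  = (35/1369)    [1369 ≡ 1 mod 8 ⇒ (2/1369) = +1]
  = (1369/35)    [QR: 1369 ≡ 1 mod 4, sign kept]
  = (4/35)    [1369 ≡ 4 mod 35]
  = (1/35)    [35 ≡ 3 mod 8 ⇒ (2/35)^2 = +1]
  = 1    [(1/35) = 1]
Product: (1)·(1) = 1.

1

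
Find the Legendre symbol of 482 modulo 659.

(482/659)
  = -(241/659)    [659 ≡ 3 mod 8 ⇒ (2/659) = -1]
  = -(659/241)    [QR: 241 ≡ 1 mod 4, sign kept]
  = -(177/241)    [659 ≡ 177 mod 241]
  = -(241/177)    [QR: 177 ≡ 1 mod 4, sign kept]
  = -(64/177)    [241 ≡ 64 mod 177]
  = -(1/177)    [177 ≡ 1 mod 8 ⇒ (2/177)^6 = +1]
  = -1    [(1/177) = 1]

-1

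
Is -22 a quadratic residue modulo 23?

yes

(-22/23)
  = -(22/23)    [23 ≡ 3 mod 4 ⇒ (-1/23) = -1]
  = -(11/23)    [23 ≡ 7 mod 8 ⇒ (2/23) = +1]
  = (23/11)    [QR: both ≡ 3 mod 4, sign flips]
  = (1/11)    [23 ≡ 1 mod 11]
  = 1    [(1/11) = 1]
(-22/23) = 1, and 23 is prime, so -22 is a quadratic residue mod 23.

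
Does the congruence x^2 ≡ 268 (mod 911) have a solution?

no

(268|911)
  = (67|911)    [911 ≡ 7 mod 8 ⇒ (2|911)^2 = +1]
  = -(911|67)    [QR: both ≡ 3 mod 4, sign flips]
  = -(40|67)    [911 ≡ 40 mod 67]
  = (5|67)    [67 ≡ 3 mod 8 ⇒ (2|67)^3 = -1]
  = (67|5)    [QR: 5 ≡ 1 mod 4, sign kept]
  = (2|5)    [67 ≡ 2 mod 5]
  = -(1|5)    [5 ≡ 5 mod 8 ⇒ (2|5) = -1]
  = -1    [(1|5) = 1]
(268|911) = -1, and 911 is prime, so 268 is not a quadratic residue mod 911.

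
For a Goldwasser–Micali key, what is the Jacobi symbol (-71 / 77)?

(-71 / 77)
  = (6 / 77)    [-71 ≡ 6 mod 77]
  = -(3 / 77)    [77 ≡ 5 mod 8 ⇒ (2 / 77) = -1]
  = -(77 / 3)    [QR: 77 ≡ 1 mod 4, sign kept]
  = -(2 / 3)    [77 ≡ 2 mod 3]
  = (1 / 3)    [3 ≡ 3 mod 8 ⇒ (2 / 3) = -1]
  = 1    [(1 / 3) = 1]

1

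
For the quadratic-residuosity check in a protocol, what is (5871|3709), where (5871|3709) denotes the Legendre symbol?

1

(5871|3709)
  = (2162|3709)    [5871 ≡ 2162 mod 3709]
  = -(1081|3709)    [3709 ≡ 5 mod 8 ⇒ (2|3709) = -1]
  = -(3709|1081)    [QR: 1081 ≡ 1 mod 4, sign kept]
  = -(466|1081)    [3709 ≡ 466 mod 1081]
  = -(233|1081)    [1081 ≡ 1 mod 8 ⇒ (2|1081) = +1]
  = -(1081|233)    [QR: 233 ≡ 1 mod 4, sign kept]
  = -(149|233)    [1081 ≡ 149 mod 233]
  = -(233|149)    [QR: 149 ≡ 1 mod 4, sign kept]
  = -(84|149)    [233 ≡ 84 mod 149]
  = -(21|149)    [149 ≡ 5 mod 8 ⇒ (2|149)^2 = +1]
  = -(149|21)    [QR: 21 ≡ 1 mod 4, sign kept]
  = -(2|21)    [149 ≡ 2 mod 21]
  = (1|21)    [21 ≡ 5 mod 8 ⇒ (2|21) = -1]
  = 1    [(1|21) = 1]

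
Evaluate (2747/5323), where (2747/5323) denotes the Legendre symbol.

-1

(2747/5323)
  = -(5323/2747)    [QR: both ≡ 3 mod 4, sign flips]
  = -(2576/2747)    [5323 ≡ 2576 mod 2747]
  = -(161/2747)    [2747 ≡ 3 mod 8 ⇒ (2/2747)^4 = +1]
  = -(2747/161)    [QR: 161 ≡ 1 mod 4, sign kept]
  = -(10/161)    [2747 ≡ 10 mod 161]
  = -(5/161)    [161 ≡ 1 mod 8 ⇒ (2/161) = +1]
  = -(161/5)    [QR: 5 ≡ 1 mod 4, sign kept]
  = -(1/5)    [161 ≡ 1 mod 5]
  = -1    [(1/5) = 1]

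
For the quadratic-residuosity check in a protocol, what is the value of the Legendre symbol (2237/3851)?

-1

(2237/3851)
  = (3851/2237)    [QR: 2237 ≡ 1 mod 4, sign kept]
  = (1614/2237)    [3851 ≡ 1614 mod 2237]
  = -(807/2237)    [2237 ≡ 5 mod 8 ⇒ (2/2237) = -1]
  = -(2237/807)    [QR: 2237 ≡ 1 mod 4, sign kept]
  = -(623/807)    [2237 ≡ 623 mod 807]
  = (807/623)    [QR: both ≡ 3 mod 4, sign flips]
  = (184/623)    [807 ≡ 184 mod 623]
  = (23/623)    [623 ≡ 7 mod 8 ⇒ (2/623)^3 = +1]
  = -(623/23)    [QR: both ≡ 3 mod 4, sign flips]
  = -(2/23)    [623 ≡ 2 mod 23]
  = -(1/23)    [23 ≡ 7 mod 8 ⇒ (2/23) = +1]
  = -1    [(1/23) = 1]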